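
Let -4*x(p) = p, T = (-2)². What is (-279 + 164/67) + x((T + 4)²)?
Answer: -19601/67 ≈ -292.55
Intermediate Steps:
T = 4
x(p) = -p/4
(-279 + 164/67) + x((T + 4)²) = (-279 + 164/67) - (4 + 4)²/4 = (-279 + 164*(1/67)) - ¼*8² = (-279 + 164/67) - ¼*64 = -18529/67 - 16 = -19601/67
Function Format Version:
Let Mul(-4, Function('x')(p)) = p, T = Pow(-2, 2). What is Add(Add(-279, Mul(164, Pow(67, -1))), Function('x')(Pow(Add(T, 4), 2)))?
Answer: Rational(-19601, 67) ≈ -292.55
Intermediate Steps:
T = 4
Function('x')(p) = Mul(Rational(-1, 4), p)
Add(Add(-279, Mul(164, Pow(67, -1))), Function('x')(Pow(Add(T, 4), 2))) = Add(Add(-279, Mul(164, Pow(67, -1))), Mul(Rational(-1, 4), Pow(Add(4, 4), 2))) = Add(Add(-279, Mul(164, Rational(1, 67))), Mul(Rational(-1, 4), Pow(8, 2))) = Add(Add(-279, Rational(164, 67)), Mul(Rational(-1, 4), 64)) = Add(Rational(-18529, 67), -16) = Rational(-19601, 67)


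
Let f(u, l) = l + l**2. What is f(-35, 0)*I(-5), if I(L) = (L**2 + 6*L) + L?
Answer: 0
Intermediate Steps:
I(L) = L**2 + 7*L
f(-35, 0)*I(-5) = (0*(1 + 0))*(-5*(7 - 5)) = (0*1)*(-5*2) = 0*(-10) = 0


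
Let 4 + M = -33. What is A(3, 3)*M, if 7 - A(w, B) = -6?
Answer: -481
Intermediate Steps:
M = -37 (M = -4 - 33 = -37)
A(w, B) = 13 (A(w, B) = 7 - 1*(-6) = 7 + 6 = 13)
A(3, 3)*M = 13*(-37) = -481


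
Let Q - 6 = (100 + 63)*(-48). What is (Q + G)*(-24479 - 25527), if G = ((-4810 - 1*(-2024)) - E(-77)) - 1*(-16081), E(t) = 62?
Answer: -270782490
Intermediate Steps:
Q = -7818 (Q = 6 + (100 + 63)*(-48) = 6 + 163*(-48) = 6 - 7824 = -7818)
G = 13233 (G = ((-4810 - 1*(-2024)) - 1*62) - 1*(-16081) = ((-4810 + 2024) - 62) + 16081 = (-2786 - 62) + 16081 = -2848 + 16081 = 13233)
(Q + G)*(-24479 - 25527) = (-7818 + 13233)*(-24479 - 25527) = 5415*(-50006) = -270782490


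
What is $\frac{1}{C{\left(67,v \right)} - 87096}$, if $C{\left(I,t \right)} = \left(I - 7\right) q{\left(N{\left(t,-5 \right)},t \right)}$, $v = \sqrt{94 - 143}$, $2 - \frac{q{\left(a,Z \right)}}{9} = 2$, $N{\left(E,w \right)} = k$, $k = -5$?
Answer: $- \frac{1}{87096} \approx -1.1482 \cdot 10^{-5}$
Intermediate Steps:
$N{\left(E,w \right)} = -5$
$q{\left(a,Z \right)} = 0$ ($q{\left(a,Z \right)} = 18 - 18 = 0$)
$v = 7 i$ ($v = \sqrt{-49} = 7 i \approx 7.0 i$)
$C{\left(I,t \right)} = 0$ ($C{\left(I,t \right)} = \left(I - 7\right) 0 = \left(-7 + I\right) 0 = 0$)
$\frac{1}{C{\left(67,v \right)} - 87096} = \frac{1}{0 - 87096} = \frac{1}{-87096} = - \frac{1}{87096}$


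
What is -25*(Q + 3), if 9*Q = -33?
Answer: 50/3 ≈ 16.667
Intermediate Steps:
Q = -11/3 (Q = (⅑)*(-33) = -11/3 ≈ -3.6667)
-25*(Q + 3) = -25*(-11/3 + 3) = -25*(-⅔) = 50/3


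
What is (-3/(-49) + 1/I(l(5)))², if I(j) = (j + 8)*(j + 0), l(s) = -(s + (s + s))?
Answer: 2704/540225 ≈ 0.0050053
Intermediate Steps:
l(s) = -3*s (l(s) = -(s + 2*s) = -3*s)
I(j) = j*(8 + j) (I(j) = (8 + j)*j = j*(8 + j))
(-3/(-49) + 1/I(l(5)))² = (-3/(-49) + 1/((-3*5)*(8 - 3*5)))² = (-3*(-1/49) + 1/(-15*(8 - 15)))² = (3/49 + 1/(-15*(-7)))² = (3/49 + 1/105)² = (52/735)² = 2704/540225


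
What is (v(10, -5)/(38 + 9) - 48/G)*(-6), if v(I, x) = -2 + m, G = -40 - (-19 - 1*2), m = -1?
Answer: -13194/893 ≈ -14.775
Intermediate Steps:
G = -19 (G = -40 - (-19 - 2) = -40 - 1*(-21) = -40 + 21 = -19)
v(I, x) = -3 (v(I, x) = -2 - 1 = -3)
(v(10, -5)/(38 + 9) - 48/G)*(-6) = (-3/(38 + 9) - 48/(-19))*(-6) = (-3/47 - 48*(-1/19))*(-6) = (-3*1/47 + 48/19)*(-6) = (-3/47 + 48/19)*(-6) = (2199/893)*(-6) = -13194/893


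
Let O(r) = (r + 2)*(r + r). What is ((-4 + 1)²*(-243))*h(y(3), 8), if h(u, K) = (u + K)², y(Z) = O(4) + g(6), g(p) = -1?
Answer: -6615675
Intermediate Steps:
O(r) = 2*r*(2 + r) (O(r) = (2 + r)*(2*r) = 2*r*(2 + r))
y(Z) = 47 (y(Z) = 2*4*(2 + 4) - 1 = 2*4*6 - 1 = 48 - 1 = 47)
h(u, K) = (K + u)²
((-4 + 1)²*(-243))*h(y(3), 8) = ((-4 + 1)²*(-243))*(8 + 47)² = ((-3)²*(-243))*55² = (9*(-243))*3025 = -2187*3025 = -6615675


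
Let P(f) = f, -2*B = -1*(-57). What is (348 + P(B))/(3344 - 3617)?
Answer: -213/182 ≈ -1.1703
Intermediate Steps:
B = -57/2 (B = -(-1)*(-57)/2 = -½*57 = -57/2 ≈ -28.500)
(348 + P(B))/(3344 - 3617) = (348 - 57/2)/(3344 - 3617) = (639/2)/(-273) = (639/2)*(-1/273) = -213/182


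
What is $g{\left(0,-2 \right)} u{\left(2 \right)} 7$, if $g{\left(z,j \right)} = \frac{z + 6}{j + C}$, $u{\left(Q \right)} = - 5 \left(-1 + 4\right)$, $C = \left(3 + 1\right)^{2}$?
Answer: $-45$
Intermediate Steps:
$C = 16$ ($C = 4^{2} = 16$)
$u{\left(Q \right)} = -15$ ($u{\left(Q \right)} = \left(-5\right) 3 = -15$)
$g{\left(z,j \right)} = \frac{6 + z}{16 + j}$ ($g{\left(z,j \right)} = \frac{z + 6}{j + 16} = \frac{6 + z}{16 + j}$)
$g{\left(0,-2 \right)} u{\left(2 \right)} 7 = \frac{6 + 0}{16 - 2} \left(-15\right) 7 = \frac{1}{14} \cdot 6 \left(-15\right) 7 = \frac{3}{7} \left(-15\right) 7 = \left(- \frac{45}{7}\right) 7 = -45$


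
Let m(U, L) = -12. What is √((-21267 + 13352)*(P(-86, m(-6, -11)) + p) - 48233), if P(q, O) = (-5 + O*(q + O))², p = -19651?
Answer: I*√10697883083 ≈ 1.0343e+5*I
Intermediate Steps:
P(q, O) = (-5 + O*(O + q))²
√((-21267 + 13352)*(P(-86, m(-6, -11)) + p) - 48233) = √((-21267 + 13352)*((-5 + (-12)² - 12*(-86))² - 19651) - 48233) = √(-7915*((-5 + 144 + 1032)² - 19651) - 48233) = √(-7915*(1171² - 19651) - 48233) = √(-7915*(1371241 - 19651) - 48233) = √(-7915*1351590 - 48233) = √(-10697834850 - 48233) = √(-10697883083) = I*√10697883083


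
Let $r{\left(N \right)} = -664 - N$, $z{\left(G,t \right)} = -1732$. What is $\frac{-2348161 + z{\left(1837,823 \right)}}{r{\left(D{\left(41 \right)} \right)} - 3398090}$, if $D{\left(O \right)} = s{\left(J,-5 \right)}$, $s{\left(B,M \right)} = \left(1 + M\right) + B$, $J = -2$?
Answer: $\frac{2349893}{3398748} \approx 0.6914$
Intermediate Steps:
$s{\left(B,M \right)} = 1 + B + M$
$D{\left(O \right)} = -6$ ($D{\left(O \right)} = 1 - 2 - 5 = -6$)
$\frac{-2348161 + z{\left(1837,823 \right)}}{r{\left(D{\left(41 \right)} \right)} - 3398090} = \frac{-2348161 - 1732}{\left(-664 - -6\right) - 3398090} = - \frac{2349893}{\left(-664 + 6\right) - 3398090} = - \frac{2349893}{-658 - 3398090} = - \frac{2349893}{-3398748} = \left(-2349893\right) \left(- \frac{1}{3398748}\right) = \frac{2349893}{3398748}$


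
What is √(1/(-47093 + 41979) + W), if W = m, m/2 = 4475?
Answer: √234069309086/5114 ≈ 94.604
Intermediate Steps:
m = 8950 (m = 2*4475 = 8950)
W = 8950
√(1/(-47093 + 41979) + W) = √(1/(-47093 + 41979) + 8950) = √(1/(-5114) + 8950) = √(-1/5114 + 8950) = √(45770299/5114) = √234069309086/5114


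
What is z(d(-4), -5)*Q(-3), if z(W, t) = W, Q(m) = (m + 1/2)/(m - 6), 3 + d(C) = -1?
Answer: -10/9 ≈ -1.1111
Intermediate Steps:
d(C) = -4 (d(C) = -3 - 1 = -4)
Q(m) = (1/2 + m)/(-6 + m) (Q(m) = (m + 1/2)/(-6 + m) = (1/2 + m)/(-6 + m))
z(d(-4), -5)*Q(-3) = -4*(1/2 - 3)/(-6 - 3) = -4*(-5)/((-9)*2) = -(-4)*(-5)/(9*2) = -4*5/18 = -10/9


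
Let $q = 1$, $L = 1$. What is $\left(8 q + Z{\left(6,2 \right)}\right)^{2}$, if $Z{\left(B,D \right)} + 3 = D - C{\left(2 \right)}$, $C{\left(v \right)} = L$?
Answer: $36$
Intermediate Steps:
$C{\left(v \right)} = 1$
$Z{\left(B,D \right)} = -4 + D$ ($Z{\left(B,D \right)} = -3 + \left(D - 1\right) = -3 + \left(-1 + D\right) = -4 + D$)
$\left(8 q + Z{\left(6,2 \right)}\right)^{2} = \left(8 \cdot 1 + \left(-4 + 2\right)\right)^{2} = \left(8 - 2\right)^{2} = 6^{2} = 36$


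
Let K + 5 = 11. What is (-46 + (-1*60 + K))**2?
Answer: 10000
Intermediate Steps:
K = 6 (K = -5 + 11 = 6)
(-46 + (-1*60 + K))**2 = (-46 + (-1*60 + 6))**2 = (-46 + (-60 + 6))**2 = (-46 - 54)**2 = (-100)**2 = 10000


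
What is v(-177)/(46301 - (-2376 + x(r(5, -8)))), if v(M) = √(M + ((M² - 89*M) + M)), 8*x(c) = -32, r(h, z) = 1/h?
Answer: 2*√1298/16227 ≈ 0.0044405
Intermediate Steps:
x(c) = -4 (x(c) = (⅛)*(-32) = -4)
v(M) = √(M² - 87*M) (v(M) = √(M + (M² - 88*M)) = √(M² - 87*M))
v(-177)/(46301 - (-2376 + x(r(5, -8)))) = √(-177*(-87 - 177))/(46301 - (-2376 - 4)) = √(-177*(-264))/(46301 - 1*(-2380)) = √46728/(46301 + 2380) = (6*√1298)/48681 = (6*√1298)*(1/48681) = 2*√1298/16227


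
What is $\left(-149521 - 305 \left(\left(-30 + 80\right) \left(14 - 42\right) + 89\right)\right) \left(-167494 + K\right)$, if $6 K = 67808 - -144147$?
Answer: $- \frac{99258557503}{3} \approx -3.3086 \cdot 10^{10}$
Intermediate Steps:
$K = \frac{211955}{6}$ ($K = \frac{67808 - -144147}{6} = \frac{67808 + 144147}{6} = \frac{1}{6} \cdot 211955 = \frac{211955}{6} \approx 35326.0$)
$\left(-149521 - 305 \left(\left(-30 + 80\right) \left(14 - 42\right) + 89\right)\right) \left(-167494 + K\right) = \left(-149521 - 305 \left(\left(-30 + 80\right) \left(14 - 42\right) + 89\right)\right) \left(-167494 + \frac{211955}{6}\right) = \left(-149521 - 305 \left(50 \left(-28\right) + 89\right)\right) \left(- \frac{793009}{6}\right) = \left(-149521 - 305 \left(-1400 + 89\right)\right) \left(- \frac{793009}{6}\right) = \left(-149521 - -399855\right) \left(- \frac{793009}{6}\right) = \left(-149521 + 399855\right) \left(- \frac{793009}{6}\right) = 250334 \left(- \frac{793009}{6}\right) = - \frac{99258557503}{3}$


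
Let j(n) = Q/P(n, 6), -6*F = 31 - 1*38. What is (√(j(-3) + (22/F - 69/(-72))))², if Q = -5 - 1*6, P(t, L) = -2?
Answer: 4253/168 ≈ 25.315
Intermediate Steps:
F = 7/6 (F = -(31 - 1*38)/6 = -(31 - 38)/6 = -⅙*(-7) = 7/6 ≈ 1.1667)
Q = -11 (Q = -5 - 6 = -11)
j(n) = 11/2 (j(n) = -11/(-2) = -11*(-½) = 11/2)
(√(j(-3) + (22/F - 69/(-72))))² = (√(11/2 + (22/(7/6) - 69/(-72))))² = (√(11/2 + (22*(6/7) - 69*(-1/72))))² = (√(11/2 + (132/7 + 23/24)))² = (√(11/2 + 3329/168))² = (√(4253/168))² = (√178626/84)² = 4253/168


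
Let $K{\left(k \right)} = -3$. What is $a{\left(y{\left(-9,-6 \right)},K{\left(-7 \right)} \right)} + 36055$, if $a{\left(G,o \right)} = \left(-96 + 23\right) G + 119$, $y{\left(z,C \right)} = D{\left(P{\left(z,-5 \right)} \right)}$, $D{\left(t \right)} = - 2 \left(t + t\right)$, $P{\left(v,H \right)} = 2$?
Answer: $36758$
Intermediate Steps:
$D{\left(t \right)} = - 4 t$ ($D{\left(t \right)} = - 2 \cdot 2 t = - 4 t$)
$y{\left(z,C \right)} = -8$ ($y{\left(z,C \right)} = \left(-4\right) 2 = -8$)
$a{\left(G,o \right)} = 119 - 73 G$ ($a{\left(G,o \right)} = - 73 G + 119 = 119 - 73 G$)
$a{\left(y{\left(-9,-6 \right)},K{\left(-7 \right)} \right)} + 36055 = \left(119 - -584\right) + 36055 = \left(119 + 584\right) + 36055 = 703 + 36055 = 36758$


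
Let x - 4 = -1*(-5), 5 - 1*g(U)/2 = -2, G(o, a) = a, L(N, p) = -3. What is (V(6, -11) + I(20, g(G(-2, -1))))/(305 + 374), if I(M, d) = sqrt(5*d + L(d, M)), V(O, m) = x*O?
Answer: 54/679 + sqrt(67)/679 ≈ 0.091584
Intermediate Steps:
g(U) = 14 (g(U) = 10 - 2*(-2) = 10 + 4 = 14)
x = 9 (x = 4 - 1*(-5) = 4 + 5 = 9)
V(O, m) = 9*O
I(M, d) = sqrt(-3 + 5*d) (I(M, d) = sqrt(5*d - 3) = sqrt(-3 + 5*d))
(V(6, -11) + I(20, g(G(-2, -1))))/(305 + 374) = (9*6 + sqrt(-3 + 5*14))/(305 + 374) = (54 + sqrt(-3 + 70))/679 = (54 + sqrt(67))*(1/679) = 54/679 + sqrt(67)/679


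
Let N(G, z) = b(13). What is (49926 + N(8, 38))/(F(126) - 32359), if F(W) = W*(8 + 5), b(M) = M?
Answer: -49939/30721 ≈ -1.6256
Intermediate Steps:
F(W) = 13*W (F(W) = W*13 = 13*W)
N(G, z) = 13
(49926 + N(8, 38))/(F(126) - 32359) = (49926 + 13)/(13*126 - 32359) = 49939/(1638 - 32359) = 49939/(-30721) = 49939*(-1/30721) = -49939/30721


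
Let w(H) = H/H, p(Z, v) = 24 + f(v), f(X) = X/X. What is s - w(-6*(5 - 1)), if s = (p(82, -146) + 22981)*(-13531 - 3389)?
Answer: -389261521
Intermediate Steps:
f(X) = 1
p(Z, v) = 25 (p(Z, v) = 24 + 1 = 25)
w(H) = 1
s = -389261520 (s = (25 + 22981)*(-13531 - 3389) = 23006*(-16920) = -389261520)
s - w(-6*(5 - 1)) = -389261520 - 1*1 = -389261520 - 1 = -389261521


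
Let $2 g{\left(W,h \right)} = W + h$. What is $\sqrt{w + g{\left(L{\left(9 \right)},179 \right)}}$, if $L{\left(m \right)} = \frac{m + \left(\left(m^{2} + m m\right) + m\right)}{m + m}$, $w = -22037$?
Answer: $\frac{i \sqrt{87770}}{2} \approx 148.13 i$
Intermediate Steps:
$L{\left(m \right)} = \frac{2 m + 2 m^{2}}{2 m}$ ($L{\left(m \right)} = \frac{m + \left(\left(m^{2} + m^{2}\right) + m\right)}{2 m} = \left(m + \left(2 m^{2} + m\right)\right) \frac{1}{2 m} = \left(m + \left(m + 2 m^{2}\right)\right) \frac{1}{2 m} = \left(2 m + 2 m^{2}\right) \frac{1}{2 m} = \frac{2 m + 2 m^{2}}{2 m}$)
$g{\left(W,h \right)} = \frac{W}{2} + \frac{h}{2}$ ($g{\left(W,h \right)} = \frac{W + h}{2} = \frac{W}{2} + \frac{h}{2}$)
$\sqrt{w + g{\left(L{\left(9 \right)},179 \right)}} = \sqrt{-22037 + \left(\frac{1 + 9}{2} + \frac{1}{2} \cdot 179\right)} = \sqrt{-22037 + \left(\frac{1}{2} \cdot 10 + \frac{179}{2}\right)} = \sqrt{-22037 + \left(5 + \frac{179}{2}\right)} = \sqrt{-22037 + \frac{189}{2}} = \sqrt{- \frac{43885}{2}} = \frac{i \sqrt{87770}}{2}$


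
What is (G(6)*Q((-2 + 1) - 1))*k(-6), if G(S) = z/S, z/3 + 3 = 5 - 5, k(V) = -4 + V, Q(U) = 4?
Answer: 60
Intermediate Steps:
z = -9 (z = -9 + 3*(5 - 5) = -9 + 3*0 = -9 + 0 = -9)
G(S) = -9/S
(G(6)*Q((-2 + 1) - 1))*k(-6) = (-9/6*4)*(-4 - 6) = (-9*1/6*4)*(-10) = -3/2*4*(-10) = -6*(-10) = 60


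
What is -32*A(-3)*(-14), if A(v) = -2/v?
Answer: 896/3 ≈ 298.67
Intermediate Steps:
-32*A(-3)*(-14) = -(-64)/(-3)*(-14) = -(-64)*(-1)/3*(-14) = -32*⅔*(-14) = -64/3*(-14) = 896/3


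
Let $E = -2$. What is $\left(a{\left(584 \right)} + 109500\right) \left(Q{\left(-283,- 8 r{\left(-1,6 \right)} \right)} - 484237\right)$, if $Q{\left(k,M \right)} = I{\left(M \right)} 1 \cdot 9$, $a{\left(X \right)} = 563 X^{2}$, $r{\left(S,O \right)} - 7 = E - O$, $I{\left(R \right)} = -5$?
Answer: $-93042208527896$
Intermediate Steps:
$r{\left(S,O \right)} = 5 - O$ ($r{\left(S,O \right)} = 7 - \left(2 + O\right) = 5 - O$)
$Q{\left(k,M \right)} = -45$ ($Q{\left(k,M \right)} = \left(-5\right) 1 \cdot 9 = \left(-5\right) 9 = -45$)
$\left(a{\left(584 \right)} + 109500\right) \left(Q{\left(-283,- 8 r{\left(-1,6 \right)} \right)} - 484237\right) = \left(563 \cdot 584^{2} + 109500\right) \left(-45 - 484237\right) = \left(563 \cdot 341056 + 109500\right) \left(-484282\right) = \left(192014528 + 109500\right) \left(-484282\right) = 192124028 \left(-484282\right) = -93042208527896$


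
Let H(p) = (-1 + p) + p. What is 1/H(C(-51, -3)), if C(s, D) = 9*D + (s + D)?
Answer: -1/163 ≈ -0.0061350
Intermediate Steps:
C(s, D) = s + 10*D (C(s, D) = 9*D + (D + s) = s + 10*D)
H(p) = -1 + 2*p
1/H(C(-51, -3)) = 1/(-1 + 2*(-51 + 10*(-3))) = 1/(-1 + 2*(-51 - 30)) = 1/(-1 + 2*(-81)) = 1/(-1 - 162) = 1/(-163) = -1/163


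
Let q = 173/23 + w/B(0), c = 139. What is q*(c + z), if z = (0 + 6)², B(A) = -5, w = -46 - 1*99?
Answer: 147000/23 ≈ 6391.3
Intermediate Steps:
w = -145 (w = -46 - 99 = -145)
q = 840/23 (q = 173/23 - 145/(-5) = 173*(1/23) - 145*(-⅕) = 173/23 + 29 = 840/23 ≈ 36.522)
z = 36 (z = 6² = 36)
q*(c + z) = 840*(139 + 36)/23 = (840/23)*175 = 147000/23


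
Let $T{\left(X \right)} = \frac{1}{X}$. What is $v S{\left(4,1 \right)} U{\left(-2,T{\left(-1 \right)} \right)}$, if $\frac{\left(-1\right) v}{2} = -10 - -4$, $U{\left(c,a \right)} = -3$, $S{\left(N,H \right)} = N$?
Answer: $-144$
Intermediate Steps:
$v = 12$ ($v = - 2 \left(-10 - -4\right) = - 2 \left(-10 + 4\right) = \left(-2\right) \left(-6\right) = 12$)
$v S{\left(4,1 \right)} U{\left(-2,T{\left(-1 \right)} \right)} = 12 \cdot 4 \left(-3\right) = 48 \left(-3\right) = -144$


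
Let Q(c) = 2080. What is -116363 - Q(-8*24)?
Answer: -118443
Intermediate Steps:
-116363 - Q(-8*24) = -116363 - 1*2080 = -116363 - 2080 = -118443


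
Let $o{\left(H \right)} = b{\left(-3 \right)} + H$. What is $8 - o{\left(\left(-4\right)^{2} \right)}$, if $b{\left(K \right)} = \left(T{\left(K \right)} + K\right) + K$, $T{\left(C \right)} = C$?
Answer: $1$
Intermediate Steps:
$b{\left(K \right)} = 3 K$ ($b{\left(K \right)} = \left(K + K\right) + K = 2 K + K = 3 K$)
$o{\left(H \right)} = -9 + H$ ($o{\left(H \right)} = 3 \left(-3\right) + H = -9 + H$)
$8 - o{\left(\left(-4\right)^{2} \right)} = 8 - \left(-9 + \left(-4\right)^{2}\right) = 8 - \left(-9 + 16\right) = 8 - 7 = 1$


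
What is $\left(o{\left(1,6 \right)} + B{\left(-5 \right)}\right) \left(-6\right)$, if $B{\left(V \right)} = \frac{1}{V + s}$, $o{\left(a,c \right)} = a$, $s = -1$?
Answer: $-5$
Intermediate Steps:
$B{\left(V \right)} = \frac{1}{-1 + V}$ ($B{\left(V \right)} = \frac{1}{V - 1} = \frac{1}{-1 + V}$)
$\left(o{\left(1,6 \right)} + B{\left(-5 \right)}\right) \left(-6\right) = \left(1 + \frac{1}{-1 - 5}\right) \left(-6\right) = \left(1 + \frac{1}{-6}\right) \left(-6\right) = \left(1 - \frac{1}{6}\right) \left(-6\right) = \frac{5}{6} \left(-6\right) = -5$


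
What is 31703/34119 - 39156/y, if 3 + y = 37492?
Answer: -147449797/1279087191 ≈ -0.11528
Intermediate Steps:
y = 37489 (y = -3 + 37492 = 37489)
31703/34119 - 39156/y = 31703/34119 - 39156/37489 = -147449797/1279087191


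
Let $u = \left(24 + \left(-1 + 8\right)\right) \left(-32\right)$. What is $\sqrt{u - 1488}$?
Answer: $4 i \sqrt{155} \approx 49.8 i$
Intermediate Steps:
$u = -992$ ($u = \left(24 + 7\right) \left(-32\right) = 31 \left(-32\right) = -992$)
$\sqrt{u - 1488} = \sqrt{-992 - 1488} = \sqrt{-2480} = 4 i \sqrt{155}$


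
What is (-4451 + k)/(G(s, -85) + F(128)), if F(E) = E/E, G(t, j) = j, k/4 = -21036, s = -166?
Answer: 88595/84 ≈ 1054.7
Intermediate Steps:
k = -84144 (k = 4*(-21036) = -84144)
F(E) = 1
(-4451 + k)/(G(s, -85) + F(128)) = (-4451 - 84144)/(-85 + 1) = -88595/(-84) = -88595*(-1/84) = 88595/84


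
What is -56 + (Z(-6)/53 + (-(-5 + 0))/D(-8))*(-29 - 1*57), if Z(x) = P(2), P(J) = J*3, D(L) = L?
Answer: -2541/212 ≈ -11.986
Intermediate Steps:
P(J) = 3*J
Z(x) = 6 (Z(x) = 3*2 = 6)
-56 + (Z(-6)/53 + (-(-5 + 0))/D(-8))*(-29 - 1*57) = -56 + (6/53 - (-5 + 0)/(-8))*(-29 - 1*57) = -56 + (6*(1/53) - 1*(-5)*(-⅛))*(-29 - 57) = -56 + (6/53 + 5*(-⅛))*(-86) = -56 + (6/53 - 5/8)*(-86) = -56 - 217/424*(-86) = -56 + 9331/212 = -2541/212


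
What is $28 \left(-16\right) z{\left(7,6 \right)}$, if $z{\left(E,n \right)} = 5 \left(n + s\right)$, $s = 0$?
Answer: $-13440$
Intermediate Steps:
$z{\left(E,n \right)} = 5 n$ ($z{\left(E,n \right)} = 5 \left(n + 0\right) = 5 n$)
$28 \left(-16\right) z{\left(7,6 \right)} = 28 \left(-16\right) 5 \cdot 6 = \left(-448\right) 30 = -13440$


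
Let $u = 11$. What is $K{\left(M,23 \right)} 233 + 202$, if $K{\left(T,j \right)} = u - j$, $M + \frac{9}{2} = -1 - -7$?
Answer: $-2594$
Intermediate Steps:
$M = \frac{3}{2}$ ($M = - \frac{9}{2} - -6 = - \frac{9}{2} + \left(-1 + 7\right) = - \frac{9}{2} + 6 = \frac{3}{2} \approx 1.5$)
$K{\left(T,j \right)} = 11 - j$
$K{\left(M,23 \right)} 233 + 202 = \left(11 - 23\right) 233 + 202 = \left(-12\right) 233 + 202 = -2796 + 202 = -2594$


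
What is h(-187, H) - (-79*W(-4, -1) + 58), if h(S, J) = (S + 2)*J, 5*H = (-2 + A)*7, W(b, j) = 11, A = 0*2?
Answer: 1329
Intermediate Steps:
A = 0
H = -14/5 (H = ((-2 + 0)*7)/5 = (-2*7)/5 = (1/5)*(-14) = -14/5 ≈ -2.8000)
h(S, J) = J*(2 + S) (h(S, J) = (2 + S)*J = J*(2 + S))
h(-187, H) - (-79*W(-4, -1) + 58) = -14*(2 - 187)/5 - (-79*11 + 58) = -14/5*(-185) - (-869 + 58) = 518 - 1*(-811) = 518 + 811 = 1329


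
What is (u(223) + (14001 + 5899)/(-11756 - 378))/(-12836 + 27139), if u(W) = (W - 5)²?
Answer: 288318158/86776301 ≈ 3.3225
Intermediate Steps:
u(W) = (-5 + W)²
(u(223) + (14001 + 5899)/(-11756 - 378))/(-12836 + 27139) = ((-5 + 223)² + (14001 + 5899)/(-11756 - 378))/(-12836 + 27139) = (218² + 19900/(-12134))/14303 = (47524 + 19900*(-1/12134))*(1/14303) = (47524 - 9950/6067)*(1/14303) = (288318158/6067)*(1/14303) = 288318158/86776301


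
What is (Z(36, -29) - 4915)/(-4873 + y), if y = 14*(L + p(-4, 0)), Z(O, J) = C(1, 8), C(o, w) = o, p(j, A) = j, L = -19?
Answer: 4914/5195 ≈ 0.94591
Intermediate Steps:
Z(O, J) = 1
y = -322 (y = 14*(-19 - 4) = 14*(-23) = -322)
(Z(36, -29) - 4915)/(-4873 + y) = (1 - 4915)/(-4873 - 322) = -4914/(-5195) = -4914*(-1/5195) = 4914/5195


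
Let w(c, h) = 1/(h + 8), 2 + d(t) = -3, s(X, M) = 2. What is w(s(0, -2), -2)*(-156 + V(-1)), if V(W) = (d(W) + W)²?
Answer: -20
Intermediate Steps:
d(t) = -5 (d(t) = -2 - 3 = -5)
V(W) = (-5 + W)²
w(c, h) = 1/(8 + h)
w(s(0, -2), -2)*(-156 + V(-1)) = (-156 + (-5 - 1)²)/(8 - 2) = (-156 + (-6)²)/6 = (-156 + 36)/6 = (⅙)*(-120) = -20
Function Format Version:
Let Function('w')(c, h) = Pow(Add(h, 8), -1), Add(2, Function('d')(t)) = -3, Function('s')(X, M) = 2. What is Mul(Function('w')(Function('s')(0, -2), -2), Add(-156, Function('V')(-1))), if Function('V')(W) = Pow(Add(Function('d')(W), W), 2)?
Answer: -20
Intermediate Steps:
Function('d')(t) = -5 (Function('d')(t) = Add(-2, -3) = -5)
Function('V')(W) = Pow(Add(-5, W), 2)
Function('w')(c, h) = Pow(Add(8, h), -1)
Mul(Function('w')(Function('s')(0, -2), -2), Add(-156, Function('V')(-1))) = Mul(Pow(Add(8, -2), -1), Add(-156, Pow(Add(-5, -1), 2))) = Mul(Pow(6, -1), Add(-156, Pow(-6, 2))) = Mul(Rational(1, 6), Add(-156, 36)) = Mul(Rational(1, 6), -120) = -20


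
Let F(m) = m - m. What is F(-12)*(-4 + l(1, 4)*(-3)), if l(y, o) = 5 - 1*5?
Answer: 0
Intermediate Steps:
F(m) = 0
l(y, o) = 0 (l(y, o) = 5 - 5 = 0)
F(-12)*(-4 + l(1, 4)*(-3)) = 0*(-4 + 0*(-3)) = 0*(-4 + 0) = 0*(-4) = 0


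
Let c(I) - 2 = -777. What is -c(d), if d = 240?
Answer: 775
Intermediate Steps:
c(I) = -775 (c(I) = 2 - 777 = -775)
-c(d) = -1*(-775) = 775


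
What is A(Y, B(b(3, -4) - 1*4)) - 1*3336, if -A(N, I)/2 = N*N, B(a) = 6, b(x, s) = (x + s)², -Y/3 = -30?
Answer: -19536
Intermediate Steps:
Y = 90 (Y = -3*(-30) = 90)
b(x, s) = (s + x)²
A(N, I) = -2*N² (A(N, I) = -2*N*N = -2*N²)
A(Y, B(b(3, -4) - 1*4)) - 1*3336 = -2*90² - 1*3336 = -2*8100 - 3336 = -16200 - 3336 = -19536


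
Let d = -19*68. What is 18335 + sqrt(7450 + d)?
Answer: 18335 + sqrt(6158) ≈ 18413.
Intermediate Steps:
d = -1292
18335 + sqrt(7450 + d) = 18335 + sqrt(7450 - 1292) = 18335 + sqrt(6158)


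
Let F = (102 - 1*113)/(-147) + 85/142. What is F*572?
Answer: 4020302/10437 ≈ 385.20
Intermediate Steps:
F = 14057/20874 (F = (102 - 113)*(-1/147) + 85*(1/142) = -11*(-1/147) + 85/142 = 11/147 + 85/142 = 14057/20874 ≈ 0.67342)
F*572 = (14057/20874)*572 = 4020302/10437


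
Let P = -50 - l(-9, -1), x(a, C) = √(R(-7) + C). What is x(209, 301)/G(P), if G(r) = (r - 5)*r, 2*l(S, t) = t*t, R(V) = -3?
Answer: 4*√298/11211 ≈ 0.0061592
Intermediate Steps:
l(S, t) = t²/2 (l(S, t) = (t*t)/2 = t²/2)
x(a, C) = √(-3 + C)
P = -101/2 (P = -50 - (-1)²/2 = -50 - 1/2 = -50 - 1*½ = -50 - ½ = -101/2 ≈ -50.500)
G(r) = r*(-5 + r) (G(r) = (-5 + r)*r = r*(-5 + r))
x(209, 301)/G(P) = √(-3 + 301)/((-101*(-5 - 101/2)/2)) = √298/((-101/2*(-111/2))) = √298/(11211/4) = √298*(4/11211) = 4*√298/11211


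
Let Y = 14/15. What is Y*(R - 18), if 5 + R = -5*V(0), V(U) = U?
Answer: -322/15 ≈ -21.467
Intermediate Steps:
Y = 14/15 (Y = 14*(1/15) = 14/15 ≈ 0.93333)
R = -5 (R = -5 - 5*0 = -5 + 0 = -5)
Y*(R - 18) = 14*(-5 - 18)/15 = (14/15)*(-23) = -322/15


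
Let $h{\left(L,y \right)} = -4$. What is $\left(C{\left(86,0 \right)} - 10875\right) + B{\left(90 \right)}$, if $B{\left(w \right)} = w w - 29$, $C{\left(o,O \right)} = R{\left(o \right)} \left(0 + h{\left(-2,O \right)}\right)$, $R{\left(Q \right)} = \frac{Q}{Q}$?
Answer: $-2808$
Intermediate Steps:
$R{\left(Q \right)} = 1$
$C{\left(o,O \right)} = -4$ ($C{\left(o,O \right)} = 1 \left(0 - 4\right) = 1 \left(-4\right) = -4$)
$B{\left(w \right)} = -29 + w^{2}$ ($B{\left(w \right)} = w^{2} - 29 = -29 + w^{2}$)
$\left(C{\left(86,0 \right)} - 10875\right) + B{\left(90 \right)} = \left(-4 - 10875\right) - \left(29 - 90^{2}\right) = \left(-4 - 10875\right) + \left(-29 + 8100\right) = -10879 + 8071 = -2808$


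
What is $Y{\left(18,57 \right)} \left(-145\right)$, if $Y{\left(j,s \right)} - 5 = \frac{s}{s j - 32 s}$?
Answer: $- \frac{10005}{14} \approx -714.64$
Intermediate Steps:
$Y{\left(j,s \right)} = 5 + \frac{s}{- 32 s + j s}$ ($Y{\left(j,s \right)} = 5 + \frac{s}{s j - 32 s} = 5 + \frac{s}{j s - 32 s} = 5 + \frac{s}{- 32 s + j s}$)
$Y{\left(18,57 \right)} \left(-145\right) = \frac{-159 + 5 \cdot 18}{-32 + 18} \left(-145\right) = \frac{-159 + 90}{-14} \left(-145\right) = \left(- \frac{1}{14}\right) \left(-69\right) \left(-145\right) = \frac{69}{14} \left(-145\right) = - \frac{10005}{14}$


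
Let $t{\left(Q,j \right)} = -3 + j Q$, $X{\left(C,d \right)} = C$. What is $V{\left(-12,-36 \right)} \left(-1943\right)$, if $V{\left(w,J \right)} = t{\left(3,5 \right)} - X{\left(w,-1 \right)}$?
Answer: $-46632$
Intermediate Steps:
$t{\left(Q,j \right)} = -3 + Q j$
$V{\left(w,J \right)} = 12 - w$ ($V{\left(w,J \right)} = \left(-3 + 3 \cdot 5\right) - w = \left(-3 + 15\right) - w = 12 - w$)
$V{\left(-12,-36 \right)} \left(-1943\right) = \left(12 - -12\right) \left(-1943\right) = \left(12 + 12\right) \left(-1943\right) = 24 \left(-1943\right) = -46632$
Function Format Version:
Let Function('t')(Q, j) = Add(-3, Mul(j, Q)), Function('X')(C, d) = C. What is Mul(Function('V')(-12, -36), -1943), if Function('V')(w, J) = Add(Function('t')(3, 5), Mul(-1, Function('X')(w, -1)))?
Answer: -46632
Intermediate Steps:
Function('t')(Q, j) = Add(-3, Mul(Q, j))
Function('V')(w, J) = Add(12, Mul(-1, w)) (Function('V')(w, J) = Add(Add(-3, Mul(3, 5)), Mul(-1, w)) = Add(Add(-3, 15), Mul(-1, w)) = Add(12, Mul(-1, w)))
Mul(Function('V')(-12, -36), -1943) = Mul(Add(12, Mul(-1, -12)), -1943) = Mul(Add(12, 12), -1943) = Mul(24, -1943) = -46632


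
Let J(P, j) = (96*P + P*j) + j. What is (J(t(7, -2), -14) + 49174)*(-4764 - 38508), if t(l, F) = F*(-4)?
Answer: -2155637952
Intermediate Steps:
t(l, F) = -4*F
J(P, j) = j + 96*P + P*j
(J(t(7, -2), -14) + 49174)*(-4764 - 38508) = ((-14 + 96*(-4*(-2)) - 4*(-2)*(-14)) + 49174)*(-4764 - 38508) = ((-14 + 96*8 + 8*(-14)) + 49174)*(-43272) = ((-14 + 768 - 112) + 49174)*(-43272) = (642 + 49174)*(-43272) = 49816*(-43272) = -2155637952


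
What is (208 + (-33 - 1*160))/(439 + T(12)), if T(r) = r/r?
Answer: 3/88 ≈ 0.034091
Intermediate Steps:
T(r) = 1
(208 + (-33 - 1*160))/(439 + T(12)) = (208 + (-33 - 1*160))/(439 + 1) = (208 + (-33 - 160))/440 = (208 - 193)*(1/440) = 15*(1/440) = 3/88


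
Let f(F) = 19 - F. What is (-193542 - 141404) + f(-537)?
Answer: -334390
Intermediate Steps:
(-193542 - 141404) + f(-537) = (-193542 - 141404) + (19 - 1*(-537)) = -334946 + (19 + 537) = -334946 + 556 = -334390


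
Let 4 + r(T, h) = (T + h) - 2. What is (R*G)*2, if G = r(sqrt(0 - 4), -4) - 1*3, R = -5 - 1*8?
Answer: 338 - 52*I ≈ 338.0 - 52.0*I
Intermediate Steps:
r(T, h) = -6 + T + h (r(T, h) = -4 + ((T + h) - 2) = -4 + (-2 + T + h) = -6 + T + h)
R = -13 (R = -5 - 8 = -13)
G = -13 + 2*I (G = (-6 + sqrt(0 - 4) - 4) - 1*3 = (-6 + sqrt(-4) - 4) - 3 = (-6 + 2*I - 4) - 3 = (-10 + 2*I) - 3 = -13 + 2*I ≈ -13.0 + 2.0*I)
(R*G)*2 = -13*(-13 + 2*I)*2 = (169 - 26*I)*2 = 338 - 52*I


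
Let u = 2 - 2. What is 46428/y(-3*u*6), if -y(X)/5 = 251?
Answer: -46428/1255 ≈ -36.994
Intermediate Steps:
u = 0
y(X) = -1255 (y(X) = -5*251 = -1255)
46428/y(-3*u*6) = 46428/(-1255) = 46428*(-1/1255) = -46428/1255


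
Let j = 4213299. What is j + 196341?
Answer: 4409640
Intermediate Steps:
j + 196341 = 4213299 + 196341 = 4409640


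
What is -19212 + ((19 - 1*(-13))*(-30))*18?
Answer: -36492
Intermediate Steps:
-19212 + ((19 - 1*(-13))*(-30))*18 = -19212 + ((19 + 13)*(-30))*18 = -19212 + (32*(-30))*18 = -19212 - 960*18 = -19212 - 17280 = -36492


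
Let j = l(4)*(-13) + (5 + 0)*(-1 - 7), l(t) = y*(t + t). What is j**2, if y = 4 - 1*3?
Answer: 20736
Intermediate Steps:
y = 1 (y = 4 - 3 = 1)
l(t) = 2*t (l(t) = 1*(t + t) = 1*(2*t) = 2*t)
j = -144 (j = (2*4)*(-13) + (5 + 0)*(-1 - 7) = 8*(-13) + 5*(-8) = -104 - 40 = -144)
j**2 = (-144)**2 = 20736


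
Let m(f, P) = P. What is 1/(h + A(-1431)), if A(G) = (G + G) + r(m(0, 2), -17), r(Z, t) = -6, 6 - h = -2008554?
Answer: 1/2005692 ≈ 4.9858e-7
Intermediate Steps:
h = 2008560 (h = 6 - 1*(-2008554) = 6 + 2008554 = 2008560)
A(G) = -6 + 2*G (A(G) = (G + G) - 6 = 2*G - 6 = -6 + 2*G)
1/(h + A(-1431)) = 1/(2008560 + (-6 + 2*(-1431))) = 1/(2008560 + (-6 - 2862)) = 1/(2008560 - 2868) = 1/2005692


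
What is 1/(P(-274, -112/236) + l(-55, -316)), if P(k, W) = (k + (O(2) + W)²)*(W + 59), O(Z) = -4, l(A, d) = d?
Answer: -205379/3117690158 ≈ -6.5875e-5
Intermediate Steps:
P(k, W) = (59 + W)*(k + (-4 + W)²) (P(k, W) = (k + (-4 + W)²)*(W + 59) = (k + (-4 + W)²)*(59 + W) = (59 + W)*(k + (-4 + W)²))
1/(P(-274, -112/236) + l(-55, -316)) = 1/((59*(-274) + 59*(-4 - 112/236)² - 112/236*(-274) + (-112/236)*(-4 - 112/236)²) - 316) = 1/((-16166 + 59*(-4 - 112*1/236)² - 112*1/236*(-274) + (-112*1/236)*(-4 - 112*1/236)²) - 316) = 1/((-16166 + 59*(-4 - 28/59)² - 28/59*(-274) - 28*(-4 - 28/59)²/59) - 316) = 1/((-16166 + 59*(-264/59)² + 7672/59 - 28*(-264/59)²/59) - 316) = 1/((-16166 + 59*(69696/3481) + 7672/59 - 28/59*69696/3481) - 316) = 1/((-16166 + 69696/59 + 7672/59 - 1951488/205379) - 316) = 1/(-3052790394/205379 - 316) = 1/(-3117690158/205379) = -205379/3117690158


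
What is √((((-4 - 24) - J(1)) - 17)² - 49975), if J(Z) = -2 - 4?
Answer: I*√48454 ≈ 220.12*I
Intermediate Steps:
J(Z) = -6
√((((-4 - 24) - J(1)) - 17)² - 49975) = √((((-4 - 24) - 1*(-6)) - 17)² - 49975) = √(((-28 + 6) - 17)² - 49975) = √((-22 - 17)² - 49975) = √((-39)² - 49975) = √(1521 - 49975) = √(-48454) = I*√48454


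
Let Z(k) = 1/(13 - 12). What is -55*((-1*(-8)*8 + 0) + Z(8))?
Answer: -3575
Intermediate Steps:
Z(k) = 1 (Z(k) = 1/1 = 1)
-55*((-1*(-8)*8 + 0) + Z(8)) = -55*((-1*(-8)*8 + 0) + 1) = -55*((8*8 + 0) + 1) = -55*((64 + 0) + 1) = -55*(64 + 1) = -55*65 = -3575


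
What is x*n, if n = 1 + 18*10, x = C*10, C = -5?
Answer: -9050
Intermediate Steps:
x = -50 (x = -5*10 = -50)
n = 181 (n = 1 + 180 = 181)
x*n = -50*181 = -9050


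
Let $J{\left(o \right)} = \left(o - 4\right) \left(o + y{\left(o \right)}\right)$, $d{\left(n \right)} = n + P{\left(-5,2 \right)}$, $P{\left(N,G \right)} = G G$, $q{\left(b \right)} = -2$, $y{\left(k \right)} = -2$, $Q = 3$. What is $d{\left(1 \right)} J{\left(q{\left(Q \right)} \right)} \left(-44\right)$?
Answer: $-5280$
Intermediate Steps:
$P{\left(N,G \right)} = G^{2}$
$d{\left(n \right)} = 4 + n$ ($d{\left(n \right)} = n + 2^{2} = n + 4 = 4 + n$)
$J{\left(o \right)} = \left(-4 + o\right) \left(-2 + o\right)$ ($J{\left(o \right)} = \left(o - 4\right) \left(o - 2\right) = \left(-4 + o\right) \left(-2 + o\right)$)
$d{\left(1 \right)} J{\left(q{\left(Q \right)} \right)} \left(-44\right) = \left(4 + 1\right) \left(8 + \left(-2\right)^{2} - -12\right) \left(-44\right) = 5 \left(8 + 4 + 12\right) \left(-44\right) = 5 \cdot 24 \left(-44\right) = 120 \left(-44\right) = -5280$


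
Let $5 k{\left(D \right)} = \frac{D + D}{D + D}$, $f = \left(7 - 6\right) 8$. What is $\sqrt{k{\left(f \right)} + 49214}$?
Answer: $\frac{\sqrt{1230355}}{5} \approx 221.84$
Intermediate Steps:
$f = 8$ ($f = 1 \cdot 8 = 8$)
$k{\left(D \right)} = \frac{1}{5}$ ($k{\left(D \right)} = \frac{\left(D + D\right) \frac{1}{D + D}}{5} = \frac{2 D \frac{1}{2 D}}{5} = \frac{1}{5} \cdot 1 = \frac{1}{5}$)
$\sqrt{k{\left(f \right)} + 49214} = \sqrt{\frac{1}{5} + 49214} = \sqrt{\frac{246071}{5}} = \frac{\sqrt{1230355}}{5}$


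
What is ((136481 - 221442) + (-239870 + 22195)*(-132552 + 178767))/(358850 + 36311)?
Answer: -10059935086/395161 ≈ -25458.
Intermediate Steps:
((136481 - 221442) + (-239870 + 22195)*(-132552 + 178767))/(358850 + 36311) = (-84961 - 217675*46215)/395161 = (-84961 - 10059850125)*(1/395161) = -10059935086*1/395161 = -10059935086/395161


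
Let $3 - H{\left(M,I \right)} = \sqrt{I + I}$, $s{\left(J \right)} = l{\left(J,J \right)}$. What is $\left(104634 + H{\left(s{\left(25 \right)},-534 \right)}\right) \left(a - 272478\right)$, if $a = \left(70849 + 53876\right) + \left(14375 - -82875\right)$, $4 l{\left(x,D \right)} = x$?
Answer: $-5284482411 + 101006 i \sqrt{267} \approx -5.2845 \cdot 10^{9} + 1.6505 \cdot 10^{6} i$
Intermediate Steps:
$l{\left(x,D \right)} = \frac{x}{4}$
$s{\left(J \right)} = \frac{J}{4}$
$H{\left(M,I \right)} = 3 - \sqrt{2} \sqrt{I}$ ($H{\left(M,I \right)} = 3 - \sqrt{I + I} = 3 - \sqrt{2 I} = 3 - \sqrt{2} \sqrt{I}$)
$a = 221975$ ($a = 124725 + \left(14375 + 82875\right) = 124725 + 97250 = 221975$)
$\left(104634 + H{\left(s{\left(25 \right)},-534 \right)}\right) \left(a - 272478\right) = \left(104634 + \left(3 - \sqrt{2} \sqrt{-534}\right)\right) \left(221975 - 272478\right) = \left(104634 + \left(3 - \sqrt{2} i \sqrt{534}\right)\right) \left(-50503\right) = \left(104634 + \left(3 - 2 i \sqrt{267}\right)\right) \left(-50503\right) = \left(104637 - 2 i \sqrt{267}\right) \left(-50503\right) = -5284482411 + 101006 i \sqrt{267}$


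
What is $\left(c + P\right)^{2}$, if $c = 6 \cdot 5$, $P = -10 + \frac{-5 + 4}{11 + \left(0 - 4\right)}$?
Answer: $\frac{19321}{49} \approx 394.31$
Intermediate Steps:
$P = - \frac{71}{7}$ ($P = -10 - \frac{1}{11 + \left(0 - 4\right)} = -10 - \frac{1}{11 - 4} = -10 - \frac{1}{7} = - \frac{71}{7} \approx -10.143$)
$c = 30$
$\left(c + P\right)^{2} = \left(30 - \frac{71}{7}\right)^{2} = \left(\frac{139}{7}\right)^{2} = \frac{19321}{49}$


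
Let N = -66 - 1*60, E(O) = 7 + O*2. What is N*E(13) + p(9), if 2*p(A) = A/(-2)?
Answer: -16641/4 ≈ -4160.3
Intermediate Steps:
p(A) = -A/4 (p(A) = (A/(-2))/2 = (A*(-1/2))/2 = (-A/2)/2 = -A/4)
E(O) = 7 + 2*O
N = -126 (N = -66 - 60 = -126)
N*E(13) + p(9) = -126*(7 + 2*13) - 1/4*9 = -126*(7 + 26) - 9/4 = -126*33 - 9/4 = -4158 - 9/4 = -16641/4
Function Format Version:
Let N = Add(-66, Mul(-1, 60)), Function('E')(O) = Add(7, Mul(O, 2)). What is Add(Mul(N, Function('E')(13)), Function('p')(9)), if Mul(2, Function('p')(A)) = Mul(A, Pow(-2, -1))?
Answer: Rational(-16641, 4) ≈ -4160.3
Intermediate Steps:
Function('p')(A) = Mul(Rational(-1, 4), A) (Function('p')(A) = Mul(Rational(1, 2), Mul(A, Pow(-2, -1))) = Mul(Rational(1, 2), Mul(A, Rational(-1, 2))) = Mul(Rational(1, 2), Mul(Rational(-1, 2), A)) = Mul(Rational(-1, 4), A))
Function('E')(O) = Add(7, Mul(2, O))
N = -126 (N = Add(-66, -60) = -126)
Add(Mul(N, Function('E')(13)), Function('p')(9)) = Add(Mul(-126, Add(7, Mul(2, 13))), Mul(Rational(-1, 4), 9)) = Add(Mul(-126, Add(7, 26)), Rational(-9, 4)) = Add(Mul(-126, 33), Rational(-9, 4)) = Add(-4158, Rational(-9, 4)) = Rational(-16641, 4)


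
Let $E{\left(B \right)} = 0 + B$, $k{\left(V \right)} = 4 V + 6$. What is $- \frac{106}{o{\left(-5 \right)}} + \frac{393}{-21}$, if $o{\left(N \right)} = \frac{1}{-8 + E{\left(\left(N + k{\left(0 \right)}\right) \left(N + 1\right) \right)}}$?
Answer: $\frac{8773}{7} \approx 1253.3$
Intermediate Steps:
$k{\left(V \right)} = 6 + 4 V$
$E{\left(B \right)} = B$
$o{\left(N \right)} = \frac{1}{-8 + \left(1 + N\right) \left(6 + N\right)}$ ($o{\left(N \right)} = \frac{1}{-8 + \left(N + \left(6 + 4 \cdot 0\right)\right) \left(N + 1\right)} = \frac{1}{-8 + \left(N + \left(6 + 0\right)\right) \left(1 + N\right)} = \frac{1}{-8 + \left(N + 6\right) \left(1 + N\right)} = \frac{1}{-8 + \left(6 + N\right) \left(1 + N\right)} = \frac{1}{-8 + \left(1 + N\right) \left(6 + N\right)}$)
$- \frac{106}{o{\left(-5 \right)}} + \frac{393}{-21} = - \frac{106}{\frac{1}{-2 + \left(-5\right)^{2} + 7 \left(-5\right)}} + \frac{393}{-21} = - \frac{106}{\frac{1}{-2 + 25 - 35}} + 393 \left(- \frac{1}{21}\right) = - \frac{106}{\frac{1}{-12}} - \frac{131}{7} = - \frac{106}{- \frac{1}{12}} - \frac{131}{7} = \left(-106\right) \left(-12\right) - \frac{131}{7} = 1272 - \frac{131}{7} = \frac{8773}{7}$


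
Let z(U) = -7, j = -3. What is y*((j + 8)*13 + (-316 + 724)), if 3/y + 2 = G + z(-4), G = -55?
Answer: -1419/64 ≈ -22.172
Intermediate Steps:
y = -3/64 (y = 3/(-2 + (-55 - 7)) = 3/(-2 - 62) = 3/(-64) = 3*(-1/64) = -3/64 ≈ -0.046875)
y*((j + 8)*13 + (-316 + 724)) = -3*((-3 + 8)*13 + (-316 + 724))/64 = -3*(5*13 + 408)/64 = -3*(65 + 408)/64 = -3/64*473 = -1419/64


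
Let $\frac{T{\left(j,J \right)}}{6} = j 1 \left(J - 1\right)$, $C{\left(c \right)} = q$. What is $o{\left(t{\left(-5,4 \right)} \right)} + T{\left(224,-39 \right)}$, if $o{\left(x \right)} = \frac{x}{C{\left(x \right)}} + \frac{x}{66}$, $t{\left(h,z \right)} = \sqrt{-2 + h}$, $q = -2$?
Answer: $-53760 - \frac{16 i \sqrt{7}}{33} \approx -53760.0 - 1.2828 i$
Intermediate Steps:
$C{\left(c \right)} = -2$
$T{\left(j,J \right)} = 6 j \left(-1 + J\right)$ ($T{\left(j,J \right)} = 6 j 1 \left(J - 1\right) = 6 j 1 \left(-1 + J\right) = 6 j \left(-1 + J\right)$)
$o{\left(x \right)} = - \frac{16 x}{33}$ ($o{\left(x \right)} = \frac{x}{-2} + \frac{x}{66} = x \left(- \frac{1}{2}\right) + x \frac{1}{66} = - \frac{x}{2} + \frac{x}{66} = - \frac{16 x}{33}$)
$o{\left(t{\left(-5,4 \right)} \right)} + T{\left(224,-39 \right)} = - \frac{16 \sqrt{-2 - 5}}{33} + 6 \cdot 224 \left(-1 - 39\right) = - \frac{16 \sqrt{-7}}{33} + 6 \cdot 224 \left(-40\right) = - \frac{16 i \sqrt{7}}{33} - 53760 = -53760 - \frac{16 i \sqrt{7}}{33}$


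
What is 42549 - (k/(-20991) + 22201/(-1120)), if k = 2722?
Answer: 1000792655911/23509920 ≈ 42569.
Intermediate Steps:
42549 - (k/(-20991) + 22201/(-1120)) = 42549 - (2722/(-20991) + 22201/(-1120)) = 42549 - (2722*(-1/20991) + 22201*(-1/1120)) = 42549 - (-2722/20991 - 22201/1120) = 42549 - 1*(-469069831/23509920) = 42549 + 469069831/23509920 = 1000792655911/23509920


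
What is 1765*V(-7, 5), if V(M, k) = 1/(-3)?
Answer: -1765/3 ≈ -588.33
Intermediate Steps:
V(M, k) = -⅓
1765*V(-7, 5) = 1765*(-⅓) = -1765/3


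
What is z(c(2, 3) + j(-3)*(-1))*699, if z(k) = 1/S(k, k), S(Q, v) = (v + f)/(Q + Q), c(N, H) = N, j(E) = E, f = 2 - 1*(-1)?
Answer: 3495/4 ≈ 873.75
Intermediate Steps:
f = 3 (f = 2 + 1 = 3)
S(Q, v) = (3 + v)/(2*Q) (S(Q, v) = (v + 3)/(Q + Q) = (3 + v)/((2*Q)) = (3 + v)*(1/(2*Q)) = (3 + v)/(2*Q))
z(k) = 2*k/(3 + k) (z(k) = 1/((3 + k)/(2*k)) = 2*k/(3 + k))
z(c(2, 3) + j(-3)*(-1))*699 = (2*(2 - 3*(-1))/(3 + (2 - 3*(-1))))*699 = (2*(2 + 3)/(3 + (2 + 3)))*699 = (2*5/(3 + 5))*699 = (2*5/8)*699 = (2*5*(⅛))*699 = (5/4)*699 = 3495/4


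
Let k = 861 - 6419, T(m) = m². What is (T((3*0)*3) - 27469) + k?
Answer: -33027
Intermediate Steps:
k = -5558
(T((3*0)*3) - 27469) + k = (((3*0)*3)² - 27469) - 5558 = ((0*3)² - 27469) - 5558 = (0² - 27469) - 5558 = (0 - 27469) - 5558 = -27469 - 5558 = -33027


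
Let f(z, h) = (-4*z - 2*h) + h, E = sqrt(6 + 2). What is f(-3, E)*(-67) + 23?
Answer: -781 + 134*sqrt(2) ≈ -591.50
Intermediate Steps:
E = 2*sqrt(2) (E = sqrt(8) = 2*sqrt(2) ≈ 2.8284)
f(z, h) = -h - 4*z
f(-3, E)*(-67) + 23 = (-2*sqrt(2) - 4*(-3))*(-67) + 23 = (-2*sqrt(2) + 12)*(-67) + 23 = (12 - 2*sqrt(2))*(-67) + 23 = (-804 + 134*sqrt(2)) + 23 = -781 + 134*sqrt(2)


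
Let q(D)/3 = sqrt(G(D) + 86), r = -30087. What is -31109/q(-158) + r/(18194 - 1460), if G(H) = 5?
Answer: -10029/5578 - 2393*sqrt(91)/21 ≈ -1088.8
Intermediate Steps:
q(D) = 3*sqrt(91) (q(D) = 3*sqrt(5 + 86) = 3*sqrt(91))
-31109/q(-158) + r/(18194 - 1460) = -31109*sqrt(91)/273 - 30087/(18194 - 1460) = -2393*sqrt(91)/21 - 30087/16734 = -2393*sqrt(91)/21 - 30087*1/16734 = -2393*sqrt(91)/21 - 10029/5578 = -10029/5578 - 2393*sqrt(91)/21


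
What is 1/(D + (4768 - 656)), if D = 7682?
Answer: 1/11794 ≈ 8.4789e-5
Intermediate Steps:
1/(D + (4768 - 656)) = 1/(7682 + (4768 - 656)) = 1/(7682 + 4112) = 1/11794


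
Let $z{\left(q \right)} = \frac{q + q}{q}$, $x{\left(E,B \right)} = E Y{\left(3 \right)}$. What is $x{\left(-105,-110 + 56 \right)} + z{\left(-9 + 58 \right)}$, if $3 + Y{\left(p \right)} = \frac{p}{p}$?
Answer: $212$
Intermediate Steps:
$Y{\left(p \right)} = -2$ ($Y{\left(p \right)} = -3 + \frac{p}{p} = -3 + 1 = -2$)
$x{\left(E,B \right)} = - 2 E$ ($x{\left(E,B \right)} = E \left(-2\right) = - 2 E$)
$z{\left(q \right)} = 2$ ($z{\left(q \right)} = \frac{2 q}{q} = 2$)
$x{\left(-105,-110 + 56 \right)} + z{\left(-9 + 58 \right)} = \left(-2\right) \left(-105\right) + 2 = 210 + 2 = 212$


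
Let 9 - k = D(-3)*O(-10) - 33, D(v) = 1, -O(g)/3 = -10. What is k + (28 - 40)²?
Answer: 156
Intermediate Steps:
O(g) = 30 (O(g) = -3*(-10) = 30)
k = 12 (k = 9 - (1*30 - 33) = 9 - (30 - 33) = 9 - 1*(-3) = 9 + 3 = 12)
k + (28 - 40)² = 12 + (28 - 40)² = 12 + (-12)² = 12 + 144 = 156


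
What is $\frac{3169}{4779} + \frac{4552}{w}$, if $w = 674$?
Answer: $\frac{11944957}{1610523} \approx 7.4168$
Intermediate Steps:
$\frac{3169}{4779} + \frac{4552}{w} = \frac{3169}{4779} + \frac{4552}{674} = 3169 \cdot \frac{1}{4779} + 4552 \cdot \frac{1}{674} = \frac{3169}{4779} + \frac{2276}{337} = \frac{11944957}{1610523}$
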